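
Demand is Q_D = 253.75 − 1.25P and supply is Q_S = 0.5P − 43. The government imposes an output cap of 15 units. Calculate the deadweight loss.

1004.46

In inverse form: demand P = 203 − 0.8Q, supply P = 86 + 2Q.
Competitive equilibrium: 203 − 0.8Q = 86 + 2Q → Q* = 41.7857, P* = 169.5714.
At Q = 15: demand price = 203 − 0.8·15 = 191; supply price = 86 + 2·15 = 116.
ΔQ = 41.7857 − 15 = 26.7857; wedge = 191 − 116 = 75.
Deadweight loss = ½ × 26.7857 × 75 = 1004.46.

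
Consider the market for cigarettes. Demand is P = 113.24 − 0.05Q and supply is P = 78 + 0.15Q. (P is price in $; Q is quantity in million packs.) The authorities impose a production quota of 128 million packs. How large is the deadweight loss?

$232.324 million

Competitive equilibrium: 113.24 − 0.05Q = 78 + 0.15Q → Q* = 176.2, P* = 104.43.
At Q = 128: demand price = 113.24 − 0.05·128 = 106.84; supply price = 78 + 0.15·128 = 97.2.
ΔQ = 176.2 − 128 = 48.2; wedge = 106.84 − 97.2 = 9.64.
Deadweight loss = ½ × 48.2 × 9.64 = $232.324 million.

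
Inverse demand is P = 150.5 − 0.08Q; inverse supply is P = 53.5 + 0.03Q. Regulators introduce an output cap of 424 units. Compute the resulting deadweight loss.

11527.86

Competitive equilibrium: 150.5 − 0.08Q = 53.5 + 0.03Q → Q* = 881.8182, P* = 79.9545.
At Q = 424: demand price = 150.5 − 0.08·424 = 116.58; supply price = 53.5 + 0.03·424 = 66.22.
ΔQ = 881.8182 − 424 = 457.8182; wedge = 116.58 − 66.22 = 50.36.
Deadweight loss = ½ × 457.8182 × 50.36 = 11527.86.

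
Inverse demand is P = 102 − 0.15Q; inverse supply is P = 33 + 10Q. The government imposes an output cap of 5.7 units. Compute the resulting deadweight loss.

6.12

Competitive equilibrium: 102 − 0.15Q = 33 + 10Q → Q* = 6.798, P* = 100.9803.
At Q = 5.7: demand price = 102 − 0.15·5.7 = 101.145; supply price = 33 + 10·5.7 = 90.
ΔQ = 6.798 − 5.7 = 1.098; wedge = 101.145 − 90 = 11.145.
DWL = ½ × 1.098 × 11.145 = 6.12.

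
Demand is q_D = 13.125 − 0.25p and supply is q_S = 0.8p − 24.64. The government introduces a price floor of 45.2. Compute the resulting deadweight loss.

In inverse form: demand p = 52.5 − 4q, supply p = 30.8 + 1.25q.
Competitive equilibrium: 52.5 − 4q = 30.8 + 1.25q → q* = 4.1333, p* = 35.9667.
At the floor p = 45.2, quantity demanded = (52.5 − 45.2)/4 = 1.825.
Sellers' marginal cost at q' = 1.825: 30.8 + 1.25·1.825 = 33.0813.
Δq = 4.1333 − 1.825 = 2.3083; wedge = 45.2 − 33.0813 = 12.1187.
The triangle = ½ × 2.3083 × 12.1187 = 13.99.

13.99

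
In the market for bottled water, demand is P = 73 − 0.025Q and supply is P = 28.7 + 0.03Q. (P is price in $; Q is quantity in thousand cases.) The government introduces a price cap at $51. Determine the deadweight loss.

$106.12 thousand

Competitive equilibrium: 73 − 0.025Q = 28.7 + 0.03Q → Q* = 805.4545, P* = 52.8636.
At the ceiling P = 51, quantity supplied = (51 − 28.7)/0.03 = 743.3333.
Willingness to pay at Q' = 743.3333: 73 − 0.025·743.3333 = 54.4167.
ΔQ = 805.4545 − 743.3333 = 62.1212; wedge = 54.4167 − 51 = 3.4167.
Welfare loss = ½ × 62.1212 × 3.4167 = $106.12 thousand.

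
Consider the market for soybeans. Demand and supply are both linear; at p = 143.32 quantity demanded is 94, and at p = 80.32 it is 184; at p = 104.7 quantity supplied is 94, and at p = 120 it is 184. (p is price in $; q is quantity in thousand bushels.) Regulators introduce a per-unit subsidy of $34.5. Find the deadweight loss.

$684.05 thousand

Demand slope = (80.32 − 143.32)/(184 − 94) = −0.7, so p = 209.12 − 0.7q.
Supply slope = (120 − 104.7)/(184 − 94) = 0.17, so p = 88.72 + 0.17q.
Competitive equilibrium: 209.12 − 0.7q = 88.72 + 0.17q → q* = 138.3908, p* = 112.2464.
The subsidy lowers effective supply by 34.5: p = 54.22 + 0.17q.
New quantity: 209.12 − 0.7q = 54.22 + 0.17q → q' = 178.046.
Overproduction Δq = 178.046 − 138.3908 = 39.6552; wedge = subsidy = 34.5.
DWL = ½ × 39.6552 × 34.5 = $684.05 thousand.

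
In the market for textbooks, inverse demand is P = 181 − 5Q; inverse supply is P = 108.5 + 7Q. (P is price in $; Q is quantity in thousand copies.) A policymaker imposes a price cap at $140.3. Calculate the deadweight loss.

Competitive equilibrium: 181 − 5Q = 108.5 + 7Q → Q* = 6.0417, P* = 150.7917.
At the ceiling P = 140.3, quantity supplied = (140.3 − 108.5)/7 = 4.5429.
Willingness to pay at Q' = 4.5429: 181 − 5·4.5429 = 158.2855.
ΔQ = 6.0417 − 4.5429 = 1.4988; wedge = 158.2855 − 140.3 = 17.9855.
The triangle = ½ × 1.4988 × 17.9855 = $13.48 thousand.

$13.48 thousand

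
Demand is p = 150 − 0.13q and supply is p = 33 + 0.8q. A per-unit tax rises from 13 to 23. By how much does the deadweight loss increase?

193.55

Competitive equilibrium: 150 − 0.13q = 33 + 0.8q → q* = 125.8065, p* = 133.6452.
For a per-unit tax t: Δq = t/0.93, so DWL = ½·t·(t/0.93) = t²/1.86.
At t = 13: DWL = 90.86. At t = 23: DWL = 284.409.
Increase = 284.409 − 90.86 = 193.55.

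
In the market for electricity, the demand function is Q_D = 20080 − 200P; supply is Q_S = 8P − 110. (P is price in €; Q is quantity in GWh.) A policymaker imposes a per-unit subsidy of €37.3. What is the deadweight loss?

€5351.12

In inverse form: demand P = 100.4 − 0.005Q, supply P = 13.75 + 0.125Q.
Competitive equilibrium: 100.4 − 0.005Q = 13.75 + 0.125Q → Q* = 666.53846, P* = 97.06731.
The subsidy lowers effective supply by 37.3: P = 0.125Q − 23.55.
New quantity: 100.4 − 0.005Q = 0.125Q − 23.55 → Q' = 953.46154.
Overproduction ΔQ = 953.46154 − 666.53846 = 286.92308; wedge = subsidy = 37.3.
DWL = ½ × 286.92308 × 37.3 = €5351.12.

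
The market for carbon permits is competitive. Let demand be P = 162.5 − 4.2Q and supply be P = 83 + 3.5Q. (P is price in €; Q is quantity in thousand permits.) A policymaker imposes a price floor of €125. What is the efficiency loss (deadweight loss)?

€7.50 thousand

Competitive equilibrium: 162.5 − 4.2Q = 83 + 3.5Q → Q* = 10.3247, P* = 119.1364.
At the floor P = 125, quantity demanded = (162.5 − 125)/4.2 = 8.9286.
Sellers' marginal cost at Q' = 8.9286: 83 + 3.5·8.9286 = 114.2501.
ΔQ = 10.3247 − 8.9286 = 1.3961; wedge = 125 − 114.2501 = 10.7499.
Deadweight loss = ½ × 1.3961 × 10.7499 = €7.50 thousand.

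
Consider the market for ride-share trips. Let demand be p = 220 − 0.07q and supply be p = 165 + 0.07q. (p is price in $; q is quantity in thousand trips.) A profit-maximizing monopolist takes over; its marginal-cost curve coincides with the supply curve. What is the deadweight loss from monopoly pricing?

Competitive equilibrium: 220 − 0.07q = 165 + 0.07q → q* = 392.8571, p* = 192.5.
Marginal revenue: MR = 220 − 0.14q. Set MR = MC: 220 − 0.14q = 165 + 0.07q → q_m = 261.9048.
Price p_m = 220 − 0.07·261.9048 = 201.6667; MC(q_m) = 165 + 0.07·261.9048 = 183.3333.
Competitive q* = 392.8571, so Δq = 130.9523; wedge = 201.6667 − 183.3333 = 18.3334.
Welfare loss = ½ × 130.9523 × 18.3334 = $1200.40 thousand.

$1200.40 thousand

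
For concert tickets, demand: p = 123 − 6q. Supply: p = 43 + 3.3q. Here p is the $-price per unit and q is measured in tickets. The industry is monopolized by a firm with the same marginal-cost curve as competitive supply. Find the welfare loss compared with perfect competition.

$52.92

Competitive equilibrium: 123 − 6q = 43 + 3.3q → q* = 8.6022, p* = 71.3871.
Marginal revenue: MR = 123 − 12q. Set MR = MC: 123 − 12q = 43 + 3.3q → q_m = 5.2288.
Price p_m = 123 − 6·5.2288 = 91.6272; MC(q_m) = 43 + 3.3·5.2288 = 60.255.
Competitive q* = 8.6022, so Δq = 3.3734; wedge = 91.6272 − 60.255 = 31.3722.
Welfare loss = ½ × 3.3734 × 31.3722 = $52.92.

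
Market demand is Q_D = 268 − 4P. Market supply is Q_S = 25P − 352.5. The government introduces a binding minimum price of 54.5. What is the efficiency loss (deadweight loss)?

2542.34

In inverse form: demand P = 67 − 0.25Q, supply P = 14.1 + 0.04Q.
Competitive equilibrium: 67 − 0.25Q = 14.1 + 0.04Q → Q* = 182.4138, P* = 21.3966.
At the floor P = 54.5, quantity demanded = (67 − 54.5)/0.25 = 50.
Sellers' marginal cost at Q' = 50: 14.1 + 0.04·50 = 16.1.
ΔQ = 182.4138 − 50 = 132.4138; wedge = 54.5 − 16.1 = 38.4.
DWL = ½ × 132.4138 × 38.4 = 2542.34.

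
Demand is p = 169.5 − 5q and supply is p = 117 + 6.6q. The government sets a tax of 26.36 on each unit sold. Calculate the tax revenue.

59.40

Competitive equilibrium: 169.5 − 5q = 117 + 6.6q → q* = 4.5259, p* = 146.8707.
With the tax, the buyer price exceeds the seller price by 26.36: (169.5 − 5q) − (117 + 6.6q) = 26.36 → q' = 2.2534.
Tax revenue = 26.36 × 2.2534 = 59.40.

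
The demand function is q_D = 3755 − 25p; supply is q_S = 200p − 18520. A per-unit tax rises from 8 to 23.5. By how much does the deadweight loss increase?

5425

In inverse form: demand p = 150.2 − 0.04q, supply p = 92.6 + 0.005q.
Competitive equilibrium: 150.2 − 0.04q = 92.6 + 0.005q → q* = 1280, p* = 99.
For a per-unit tax t: Δq = t/0.045, so DWL = ½·t·(t/0.045) = t²/0.09.
At t = 8: DWL = 711.111. At t = 23.5: DWL = 6136.111.
Increase = 6136.111 − 711.111 = 5425.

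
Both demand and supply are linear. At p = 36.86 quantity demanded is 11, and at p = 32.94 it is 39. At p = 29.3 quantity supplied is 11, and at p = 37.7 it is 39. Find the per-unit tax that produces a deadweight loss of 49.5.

6.6

Demand slope = (32.94 − 36.86)/(39 − 11) = −0.14, so p = 38.4 − 0.14q.
Supply slope = (37.7 − 29.3)/(39 − 11) = 0.3, so p = 26 + 0.3q.
Competitive equilibrium: 38.4 − 0.14q = 26 + 0.3q → q* = 28.1818, p* = 34.4545.
A tax t gives Δq = t/0.44 and wedge t, so DWL = t²/0.88.
t²/0.88 = 49.5 → t² = 43.56 → t = 6.6.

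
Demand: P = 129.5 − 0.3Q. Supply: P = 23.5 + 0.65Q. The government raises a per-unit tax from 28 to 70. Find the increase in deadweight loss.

2166.32

Competitive equilibrium: 129.5 − 0.3Q = 23.5 + 0.65Q → Q* = 111.5789, P* = 96.0263.
For a per-unit tax t: ΔQ = t/0.95, so DWL = ½·t·(t/0.95) = t²/1.9.
At t = 28: DWL = 412.632. At t = 70: DWL = 2578.947.
Increase = 2578.947 − 412.632 = 2166.32.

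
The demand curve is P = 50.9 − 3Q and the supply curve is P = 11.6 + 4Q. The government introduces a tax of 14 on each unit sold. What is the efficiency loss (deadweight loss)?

Competitive equilibrium: 50.9 − 3Q = 11.6 + 4Q → Q* = 5.6143, P* = 34.0571.
With the tax, the buyer price exceeds the seller price by 14: (50.9 − 3Q) − (11.6 + 4Q) = 14 → Q' = 3.6143.
ΔQ = 5.6143 − 3.6143 = 2; the wedge equals the tax, 14.
The triangle = ½ × 2 × 14 = 14.

14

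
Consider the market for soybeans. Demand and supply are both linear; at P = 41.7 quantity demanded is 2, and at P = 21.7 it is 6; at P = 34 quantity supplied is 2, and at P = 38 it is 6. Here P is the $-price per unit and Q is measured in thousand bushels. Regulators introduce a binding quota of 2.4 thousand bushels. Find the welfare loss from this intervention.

$2.34 thousand

Demand slope = (21.7 − 41.7)/(6 − 2) = −5, so P = 51.7 − 5Q.
Supply slope = (38 − 34)/(6 − 2) = 1, so P = 32 + Q.
Competitive equilibrium: 51.7 − 5Q = 32 + Q → Q* = 3.2833, P* = 35.2833.
At Q = 2.4: demand price = 51.7 − 5·2.4 = 39.7; supply price = 32 + 1·2.4 = 34.4.
ΔQ = 3.2833 − 2.4 = 0.8833; wedge = 39.7 − 34.4 = 5.3.
DWL = ½ × 0.8833 × 5.3 = $2.34 thousand.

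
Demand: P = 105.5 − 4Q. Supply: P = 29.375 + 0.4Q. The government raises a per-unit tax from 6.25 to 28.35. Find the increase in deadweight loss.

86.89

Competitive equilibrium: 105.5 − 4Q = 29.375 + 0.4Q → Q* = 17.3011, P* = 36.2955.
For a per-unit tax t: ΔQ = t/4.4, so DWL = ½·t·(t/4.4) = t²/8.8.
At t = 6.25: DWL = 4.439. At t = 28.35: DWL = 91.332.
Increase = 91.332 − 4.439 = 86.89.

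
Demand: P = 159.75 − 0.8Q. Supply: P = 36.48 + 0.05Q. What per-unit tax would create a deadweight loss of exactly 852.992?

38.08

Competitive equilibrium: 159.75 − 0.8Q = 36.48 + 0.05Q → Q* = 145.0235, P* = 43.7312.
A tax t gives ΔQ = t/0.85 and wedge t, so DWL = t²/1.7.
t²/1.7 = 852.992 → t² = 1450.0864 → t = 38.08.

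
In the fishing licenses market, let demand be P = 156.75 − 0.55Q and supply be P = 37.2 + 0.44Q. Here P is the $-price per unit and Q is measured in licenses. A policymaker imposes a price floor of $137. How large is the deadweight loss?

Competitive equilibrium: 156.75 − 0.55Q = 37.2 + 0.44Q → Q* = 120.7576, P* = 90.3333.
At the floor P = 137, quantity demanded = (156.75 − 137)/0.55 = 35.9091.
Sellers' marginal cost at Q' = 35.9091: 37.2 + 0.44·35.9091 = 53.
ΔQ = 120.7576 − 35.9091 = 84.8485; wedge = 137 − 53 = 84.
The triangle = ½ × 84.8485 × 84 = $3563.64.

$3563.64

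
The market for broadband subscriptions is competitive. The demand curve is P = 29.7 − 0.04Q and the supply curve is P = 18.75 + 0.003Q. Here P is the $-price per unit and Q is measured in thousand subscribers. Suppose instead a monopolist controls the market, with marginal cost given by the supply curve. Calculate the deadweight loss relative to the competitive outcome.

$323.81 thousand

Competitive equilibrium: 29.7 − 0.04Q = 18.75 + 0.003Q → Q* = 254.6512, P* = 19.514.
Marginal revenue: MR = 29.7 − 0.08Q. Set MR = MC: 29.7 − 0.08Q = 18.75 + 0.003Q → Q_m = 131.9277.
Price P_m = 29.7 − 0.04·131.9277 = 24.4229; MC(Q_m) = 18.75 + 0.003·131.9277 = 19.1458.
Competitive Q* = 254.6512, so ΔQ = 122.7235; wedge = 24.4229 − 19.1458 = 5.2771.
Welfare loss = ½ × 122.7235 × 5.2771 = $323.81 thousand.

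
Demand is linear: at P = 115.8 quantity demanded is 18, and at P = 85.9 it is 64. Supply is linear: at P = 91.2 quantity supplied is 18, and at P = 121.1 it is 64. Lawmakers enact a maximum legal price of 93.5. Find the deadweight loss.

Demand slope = (85.9 − 115.8)/(64 − 18) = −0.65, so P = 127.5 − 0.65Q.
Supply slope = (121.1 − 91.2)/(64 − 18) = 0.65, so P = 79.5 + 0.65Q.
Competitive equilibrium: 127.5 − 0.65Q = 79.5 + 0.65Q → Q* = 36.9231, P* = 103.5.
At the ceiling P = 93.5, quantity supplied = (93.5 − 79.5)/0.65 = 21.5385.
Willingness to pay at Q' = 21.5385: 127.5 − 0.65·21.5385 = 113.5.
ΔQ = 36.9231 − 21.5385 = 15.3846; wedge = 113.5 − 93.5 = 20.
The triangle = ½ × 15.3846 × 20 = 153.85.

153.85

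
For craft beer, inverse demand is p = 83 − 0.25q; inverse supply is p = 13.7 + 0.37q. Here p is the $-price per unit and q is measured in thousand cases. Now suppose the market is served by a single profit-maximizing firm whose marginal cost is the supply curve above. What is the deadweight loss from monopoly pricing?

Competitive equilibrium: 83 − 0.25q = 13.7 + 0.37q → q* = 111.7742, p* = 55.0565.
Marginal revenue: MR = 83 − 0.5q. Set MR = MC: 83 − 0.5q = 13.7 + 0.37q → q_m = 79.6552.
Price p_m = 83 − 0.25·79.6552 = 63.0862; MC(q_m) = 13.7 + 0.37·79.6552 = 43.1724.
Competitive q* = 111.7742, so Δq = 32.119; wedge = 63.0862 − 43.1724 = 19.9138.
Deadweight loss = ½ × 32.119 × 19.9138 = $319.81 thousand.

$319.81 thousand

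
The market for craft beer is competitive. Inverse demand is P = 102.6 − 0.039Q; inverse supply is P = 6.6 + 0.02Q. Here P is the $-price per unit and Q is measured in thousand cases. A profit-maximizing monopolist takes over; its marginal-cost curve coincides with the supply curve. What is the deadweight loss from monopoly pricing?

Competitive equilibrium: 102.6 − 0.039Q = 6.6 + 0.02Q → Q* = 1627.11864, P* = 39.14237.
Marginal revenue: MR = 102.6 − 0.078Q. Set MR = MC: 102.6 − 0.078Q = 6.6 + 0.02Q → Q_m = 979.59184.
Price P_m = 102.6 − 0.039·979.59184 = 64.39592; MC(Q_m) = 6.6 + 0.02·979.59184 = 26.19184.
Competitive Q* = 1627.11864, so ΔQ = 647.5268; wedge = 64.39592 − 26.19184 = 38.20408.
DWL = ½ × 647.5268 × 38.20408 = $12369.08 thousand.

$12369.08 thousand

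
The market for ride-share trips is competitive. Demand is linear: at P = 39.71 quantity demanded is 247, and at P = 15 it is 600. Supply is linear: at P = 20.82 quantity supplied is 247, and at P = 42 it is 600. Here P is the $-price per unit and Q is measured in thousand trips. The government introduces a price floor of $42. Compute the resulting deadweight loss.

Demand slope = (15 − 39.71)/(600 − 247) = −0.07, so P = 57 − 0.07Q.
Supply slope = (42 − 20.82)/(600 − 247) = 0.06, so P = 6 + 0.06Q.
Competitive equilibrium: 57 − 0.07Q = 6 + 0.06Q → Q* = 392.3077, P* = 29.5385.
At the floor P = 42, quantity demanded = (57 − 42)/0.07 = 214.2857.
Sellers' marginal cost at Q' = 214.2857: 6 + 0.06·214.2857 = 18.8571.
ΔQ = 392.3077 − 214.2857 = 178.022; wedge = 42 − 18.8571 = 23.1429.
DWL = ½ × 178.022 × 23.1429 = $2059.97 thousand.

$2059.97 thousand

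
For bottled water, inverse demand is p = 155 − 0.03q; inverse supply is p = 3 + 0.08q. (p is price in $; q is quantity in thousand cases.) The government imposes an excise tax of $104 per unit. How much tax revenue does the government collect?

$45381.82 thousand

Competitive equilibrium: 155 − 0.03q = 3 + 0.08q → q* = 1381.81818, p* = 113.54545.
With the tax, the buyer price exceeds the seller price by 104: (155 − 0.03q) − (3 + 0.08q) = 104 → q' = 436.36364.
Tax revenue = 104 × 436.36364 = $45381.82 thousand.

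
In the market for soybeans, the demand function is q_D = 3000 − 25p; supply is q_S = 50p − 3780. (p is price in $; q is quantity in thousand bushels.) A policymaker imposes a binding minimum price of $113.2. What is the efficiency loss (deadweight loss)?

In inverse form: demand p = 120 − 0.04q, supply p = 75.6 + 0.02q.
Competitive equilibrium: 120 − 0.04q = 75.6 + 0.02q → q* = 740, p* = 90.4.
At the floor p = 113.2, quantity demanded = (120 − 113.2)/0.04 = 170.
Sellers' marginal cost at q' = 170: 75.6 + 0.02·170 = 79.
Δq = 740 − 170 = 570; wedge = 113.2 − 79 = 34.2.
Deadweight loss = ½ × 570 × 34.2 = $9747 thousand.

$9747 thousand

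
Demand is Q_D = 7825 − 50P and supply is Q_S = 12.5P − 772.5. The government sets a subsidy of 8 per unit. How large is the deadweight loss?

320

In inverse form: demand P = 156.5 − 0.02Q, supply P = 61.8 + 0.08Q.
Competitive equilibrium: 156.5 − 0.02Q = 61.8 + 0.08Q → Q* = 947, P* = 137.56.
The subsidy lowers effective supply by 8: P = 53.8 + 0.08Q.
New quantity: 156.5 − 0.02Q = 53.8 + 0.08Q → Q' = 1027.
Overproduction ΔQ = 1027 − 947 = 80; wedge = subsidy = 8.
Deadweight loss = ½ × 80 × 8 = 320.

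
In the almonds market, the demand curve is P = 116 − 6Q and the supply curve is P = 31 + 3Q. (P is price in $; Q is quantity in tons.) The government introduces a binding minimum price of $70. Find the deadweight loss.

$14.22

Competitive equilibrium: 116 − 6Q = 31 + 3Q → Q* = 9.4444, P* = 59.3333.
At the floor P = 70, quantity demanded = (116 − 70)/6 = 7.6667.
Sellers' marginal cost at Q' = 7.6667: 31 + 3·7.6667 = 54.0001.
ΔQ = 9.4444 − 7.6667 = 1.7777; wedge = 70 − 54.0001 = 15.9999.
Deadweight loss = ½ × 1.7777 × 15.9999 = $14.22.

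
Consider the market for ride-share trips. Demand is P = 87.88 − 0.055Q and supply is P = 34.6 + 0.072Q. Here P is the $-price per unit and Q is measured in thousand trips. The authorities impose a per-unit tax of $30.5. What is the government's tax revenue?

Competitive equilibrium: 87.88 − 0.055Q = 34.6 + 0.072Q → Q* = 419.5276, P* = 64.806.
With the tax, the buyer price exceeds the seller price by 30.5: (87.88 − 0.055Q) − (34.6 + 0.072Q) = 30.5 → Q' = 179.3701.
Tax revenue = 30.5 × 179.3701 = $5470.79 thousand.

$5470.79 thousand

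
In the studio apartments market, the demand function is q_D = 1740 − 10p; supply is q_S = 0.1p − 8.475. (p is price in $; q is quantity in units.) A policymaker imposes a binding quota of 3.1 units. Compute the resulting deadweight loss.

In inverse form: demand p = 174 − 0.1q, supply p = 84.75 + 10q.
Competitive equilibrium: 174 − 0.1q = 84.75 + 10q → q* = 8.8366, p* = 173.1163.
At q = 3.1: demand price = 174 − 0.1·3.1 = 173.69; supply price = 84.75 + 10·3.1 = 115.75.
Δq = 8.8366 − 3.1 = 5.7366; wedge = 173.69 − 115.75 = 57.94.
Deadweight loss = ½ × 5.7366 × 57.94 = $166.19.

$166.19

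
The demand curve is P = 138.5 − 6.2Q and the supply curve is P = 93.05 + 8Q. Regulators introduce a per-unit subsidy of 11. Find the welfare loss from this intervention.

Competitive equilibrium: 138.5 − 6.2Q = 93.05 + 8Q → Q* = 3.2007, P* = 118.6556.
The subsidy lowers effective supply by 11: P = 82.05 + 8Q.
New quantity: 138.5 − 6.2Q = 82.05 + 8Q → Q' = 3.9754.
Overproduction ΔQ = 3.9754 − 3.2007 = 0.7747; wedge = subsidy = 11.
Welfare loss = ½ × 0.7747 × 11 = 4.26.

4.26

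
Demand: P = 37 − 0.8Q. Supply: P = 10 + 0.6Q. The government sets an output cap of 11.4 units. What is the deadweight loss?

Competitive equilibrium: 37 − 0.8Q = 10 + 0.6Q → Q* = 19.2857, P* = 21.5714.
At Q = 11.4: demand price = 37 − 0.8·11.4 = 27.88; supply price = 10 + 0.6·11.4 = 16.84.
ΔQ = 19.2857 − 11.4 = 7.8857; wedge = 27.88 − 16.84 = 11.04.
Welfare loss = ½ × 7.8857 × 11.04 = 43.53.

43.53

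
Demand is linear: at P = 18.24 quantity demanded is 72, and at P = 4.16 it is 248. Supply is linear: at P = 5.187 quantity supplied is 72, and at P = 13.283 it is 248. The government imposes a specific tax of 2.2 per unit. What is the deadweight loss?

19.21

Demand slope = (4.16 − 18.24)/(248 − 72) = −0.08, so P = 24 − 0.08Q.
Supply slope = (13.283 − 5.187)/(248 − 72) = 0.046, so P = 1.875 + 0.046Q.
Competitive equilibrium: 24 − 0.08Q = 1.875 + 0.046Q → Q* = 175.5952, P* = 9.9524.
With the tax, the buyer price exceeds the seller price by 2.2: (24 − 0.08Q) − (1.875 + 0.046Q) = 2.2 → Q' = 158.1349.
ΔQ = 175.5952 − 158.1349 = 17.4603; the wedge equals the tax, 2.2.
The triangle = ½ × 17.4603 × 2.2 = 19.21.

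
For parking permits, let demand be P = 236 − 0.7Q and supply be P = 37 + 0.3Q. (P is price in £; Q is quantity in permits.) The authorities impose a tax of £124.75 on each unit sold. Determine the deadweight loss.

Competitive equilibrium: 236 − 0.7Q = 37 + 0.3Q → Q* = 199, P* = 96.7.
With the tax, the buyer price exceeds the seller price by 124.75: (236 − 0.7Q) − (37 + 0.3Q) = 124.75 → Q' = 74.25.
ΔQ = 199 − 74.25 = 124.75; the wedge equals the tax, 124.75.
The triangle = ½ × 124.75 × 124.75 = £7781.28.

£7781.28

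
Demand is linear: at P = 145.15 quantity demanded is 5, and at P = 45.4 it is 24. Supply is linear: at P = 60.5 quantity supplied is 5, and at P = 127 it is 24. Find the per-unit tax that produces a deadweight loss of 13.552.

Demand slope = (45.4 − 145.15)/(24 − 5) = −5.25, so P = 171.4 − 5.25Q.
Supply slope = (127 − 60.5)/(24 − 5) = 3.5, so P = 43 + 3.5Q.
Competitive equilibrium: 171.4 − 5.25Q = 43 + 3.5Q → Q* = 14.6743, P* = 94.36.
A tax t gives ΔQ = t/8.75 and wedge t, so DWL = t²/17.5.
t²/17.5 = 13.552 → t² = 237.16 → t = 15.4.

15.4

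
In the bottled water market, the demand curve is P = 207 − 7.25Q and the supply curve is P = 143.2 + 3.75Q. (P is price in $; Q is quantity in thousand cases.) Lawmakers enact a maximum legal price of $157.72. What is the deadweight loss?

Competitive equilibrium: 207 − 7.25Q = 143.2 + 3.75Q → Q* = 5.8, P* = 164.95.
At the ceiling P = 157.72, quantity supplied = (157.72 − 143.2)/3.75 = 3.872.
Willingness to pay at Q' = 3.872: 207 − 7.25·3.872 = 178.928.
ΔQ = 5.8 − 3.872 = 1.928; wedge = 178.928 − 157.72 = 21.208.
Welfare loss = ½ × 1.928 × 21.208 = $20.44 thousand.

$20.44 thousand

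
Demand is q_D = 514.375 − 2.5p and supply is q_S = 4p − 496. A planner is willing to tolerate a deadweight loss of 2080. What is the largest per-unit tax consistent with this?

In inverse form: demand p = 205.75 − 0.4q, supply p = 124 + 0.25q.
Competitive equilibrium: 205.75 − 0.4q = 124 + 0.25q → q* = 125.7692, p* = 155.4423.
A tax t gives Δq = t/0.65 and wedge t, so DWL = t²/1.3.
t²/1.3 = 2080 → t² = 2704 → t = 52.

52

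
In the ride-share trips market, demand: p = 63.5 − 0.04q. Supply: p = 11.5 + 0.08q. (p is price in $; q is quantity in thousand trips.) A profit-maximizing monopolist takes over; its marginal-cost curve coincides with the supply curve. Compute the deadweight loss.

Competitive equilibrium: 63.5 − 0.04q = 11.5 + 0.08q → q* = 433.3333, p* = 46.1667.
Marginal revenue: MR = 63.5 − 0.08q. Set MR = MC: 63.5 − 0.08q = 11.5 + 0.08q → q_m = 325.
Price p_m = 63.5 − 0.04·325 = 50.5; MC(q_m) = 11.5 + 0.08·325 = 37.5.
Competitive q* = 433.3333, so Δq = 108.3333; wedge = 50.5 − 37.5 = 13.
DWL = ½ × 108.3333 × 13 = $704.17 thousand.

$704.17 thousand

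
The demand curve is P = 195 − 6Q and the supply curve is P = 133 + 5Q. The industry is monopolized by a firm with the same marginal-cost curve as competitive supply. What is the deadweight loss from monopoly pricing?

Competitive equilibrium: 195 − 6Q = 133 + 5Q → Q* = 5.63636, P* = 161.18182.
Marginal revenue: MR = 195 − 12Q. Set MR = MC: 195 − 12Q = 133 + 5Q → Q_m = 3.64706.
Price P_m = 195 − 6·3.64706 = 173.11764; MC(Q_m) = 133 + 5·3.64706 = 151.2353.
Competitive Q* = 5.63636, so ΔQ = 1.9893; wedge = 173.11764 − 151.2353 = 21.88234.
Deadweight loss = ½ × 1.9893 × 21.88234 = 21.77.

21.77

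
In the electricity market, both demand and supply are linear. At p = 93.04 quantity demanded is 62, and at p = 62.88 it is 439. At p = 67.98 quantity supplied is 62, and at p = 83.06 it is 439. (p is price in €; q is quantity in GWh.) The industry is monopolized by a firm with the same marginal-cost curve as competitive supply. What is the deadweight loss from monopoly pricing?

€704.17

Demand slope = (62.88 − 93.04)/(439 − 62) = −0.08, so p = 98 − 0.08q.
Supply slope = (83.06 − 67.98)/(439 − 62) = 0.04, so p = 65.5 + 0.04q.
Competitive equilibrium: 98 − 0.08q = 65.5 + 0.04q → q* = 270.8333, p* = 76.3333.
Marginal revenue: MR = 98 − 0.16q. Set MR = MC: 98 − 0.16q = 65.5 + 0.04q → q_m = 162.5.
Price p_m = 98 − 0.08·162.5 = 85; MC(q_m) = 65.5 + 0.04·162.5 = 72.
Competitive q* = 270.8333, so Δq = 108.3333; wedge = 85 − 72 = 13.
DWL = ½ × 108.3333 × 13 = €704.17.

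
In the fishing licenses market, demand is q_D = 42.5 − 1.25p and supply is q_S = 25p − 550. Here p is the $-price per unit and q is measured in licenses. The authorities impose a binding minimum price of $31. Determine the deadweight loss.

$46.62

In inverse form: demand p = 34 − 0.8q, supply p = 22 + 0.04q.
Competitive equilibrium: 34 − 0.8q = 22 + 0.04q → q* = 14.2857, p* = 22.5714.
At the floor p = 31, quantity demanded = (34 − 31)/0.8 = 3.75.
Sellers' marginal cost at q' = 3.75: 22 + 0.04·3.75 = 22.15.
Δq = 14.2857 − 3.75 = 10.5357; wedge = 31 − 22.15 = 8.85.
Deadweight loss = ½ × 10.5357 × 8.85 = $46.62.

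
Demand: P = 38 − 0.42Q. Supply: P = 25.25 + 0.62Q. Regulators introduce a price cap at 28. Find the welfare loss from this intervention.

31.83

Competitive equilibrium: 38 − 0.42Q = 25.25 + 0.62Q → Q* = 12.2596, P* = 32.851.
At the ceiling P = 28, quantity supplied = (28 − 25.25)/0.62 = 4.4355.
Willingness to pay at Q' = 4.4355: 38 − 0.42·4.4355 = 36.1371.
ΔQ = 12.2596 − 4.4355 = 7.8241; wedge = 36.1371 − 28 = 8.1371.
The triangle = ½ × 7.8241 × 8.1371 = 31.83.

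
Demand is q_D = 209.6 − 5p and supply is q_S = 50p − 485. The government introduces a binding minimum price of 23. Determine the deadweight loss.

In inverse form: demand p = 41.92 − 0.2q, supply p = 9.7 + 0.02q.
Competitive equilibrium: 41.92 − 0.2q = 9.7 + 0.02q → q* = 146.4545, p* = 12.6291.
At the floor p = 23, quantity demanded = (41.92 − 23)/0.2 = 94.6.
Sellers' marginal cost at q' = 94.6: 9.7 + 0.02·94.6 = 11.592.
Δq = 146.4545 − 94.6 = 51.8545; wedge = 23 − 11.592 = 11.408.
The triangle = ½ × 51.8545 × 11.408 = 295.78.

295.78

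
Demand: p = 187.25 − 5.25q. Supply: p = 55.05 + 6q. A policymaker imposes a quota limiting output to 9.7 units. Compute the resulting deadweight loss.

23.66

Competitive equilibrium: 187.25 − 5.25q = 55.05 + 6q → q* = 11.7511, p* = 125.5567.
At q = 9.7: demand price = 187.25 − 5.25·9.7 = 136.325; supply price = 55.05 + 6·9.7 = 113.25.
Δq = 11.7511 − 9.7 = 2.0511; wedge = 136.325 − 113.25 = 23.075.
The triangle = ½ × 2.0511 × 23.075 = 23.66.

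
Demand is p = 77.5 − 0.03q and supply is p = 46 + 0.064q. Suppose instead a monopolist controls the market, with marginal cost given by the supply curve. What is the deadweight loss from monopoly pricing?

Competitive equilibrium: 77.5 − 0.03q = 46 + 0.064q → q* = 335.1064, p* = 67.4468.
Marginal revenue: MR = 77.5 − 0.06q. Set MR = MC: 77.5 − 0.06q = 46 + 0.064q → q_m = 254.0323.
Price p_m = 77.5 − 0.03·254.0323 = 69.879; MC(q_m) = 46 + 0.064·254.0323 = 62.2581.
Competitive q* = 335.1064, so Δq = 81.0741; wedge = 69.879 − 62.2581 = 7.6209.
Welfare loss = ½ × 81.0741 × 7.6209 = 308.93.

308.93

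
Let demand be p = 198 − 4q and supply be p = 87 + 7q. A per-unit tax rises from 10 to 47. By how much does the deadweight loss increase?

Competitive equilibrium: 198 − 4q = 87 + 7q → q* = 10.0909, p* = 157.6364.
For a per-unit tax t: Δq = t/11, so DWL = ½·t·(t/11) = t²/22.
At t = 10: DWL = 4.545. At t = 47: DWL = 100.409.
Increase = 100.409 − 4.545 = 95.86.

95.86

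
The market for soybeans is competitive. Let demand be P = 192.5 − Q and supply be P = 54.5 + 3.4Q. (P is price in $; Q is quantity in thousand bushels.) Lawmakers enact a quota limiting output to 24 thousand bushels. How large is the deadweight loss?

$119.29 thousand

Competitive equilibrium: 192.5 − Q = 54.5 + 3.4Q → Q* = 31.3636, P* = 161.1364.
At Q = 24: demand price = 192.5 − 1·24 = 168.5; supply price = 54.5 + 3.4·24 = 136.1.
ΔQ = 31.3636 − 24 = 7.3636; wedge = 168.5 − 136.1 = 32.4.
DWL = ½ × 7.3636 × 32.4 = $119.29 thousand.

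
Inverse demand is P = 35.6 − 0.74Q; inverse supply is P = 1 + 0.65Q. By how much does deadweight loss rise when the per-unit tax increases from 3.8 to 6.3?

9.08

Competitive equilibrium: 35.6 − 0.74Q = 1 + 0.65Q → Q* = 24.8921, P* = 17.1799.
For a per-unit tax t: ΔQ = t/1.39, so DWL = ½·t·(t/1.39) = t²/2.78.
At t = 3.8: DWL = 5.194. At t = 6.3: DWL = 14.277.
Increase = 14.277 − 5.194 = 9.08.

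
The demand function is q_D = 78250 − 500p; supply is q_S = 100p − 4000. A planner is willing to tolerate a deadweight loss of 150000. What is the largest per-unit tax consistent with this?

In inverse form: demand p = 156.5 − 0.002q, supply p = 40 + 0.01q.
Competitive equilibrium: 156.5 − 0.002q = 40 + 0.01q → q* = 9708.3333, p* = 137.0833.
A tax t gives Δq = t/0.012 and wedge t, so DWL = t²/0.024.
t²/0.024 = 150000 → t² = 3600 → t = 60.

60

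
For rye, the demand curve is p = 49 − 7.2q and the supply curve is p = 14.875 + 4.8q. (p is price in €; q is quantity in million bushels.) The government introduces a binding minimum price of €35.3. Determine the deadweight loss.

€5.31 million

Competitive equilibrium: 49 − 7.2q = 14.875 + 4.8q → q* = 2.8438, p* = 28.525.
At the floor p = 35.3, quantity demanded = (49 − 35.3)/7.2 = 1.9028.
Sellers' marginal cost at q' = 1.9028: 14.875 + 4.8·1.9028 = 24.0084.
Δq = 2.8438 − 1.9028 = 0.941; wedge = 35.3 − 24.0084 = 11.2916.
Deadweight loss = ½ × 0.941 × 11.2916 = €5.31 million.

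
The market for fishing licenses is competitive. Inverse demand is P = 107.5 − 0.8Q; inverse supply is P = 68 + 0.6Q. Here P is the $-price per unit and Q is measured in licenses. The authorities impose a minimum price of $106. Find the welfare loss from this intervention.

Competitive equilibrium: 107.5 − 0.8Q = 68 + 0.6Q → Q* = 28.2143, P* = 84.9286.
At the floor P = 106, quantity demanded = (107.5 − 106)/0.8 = 1.875.
Sellers' marginal cost at Q' = 1.875: 68 + 0.6·1.875 = 69.125.
ΔQ = 28.2143 − 1.875 = 26.3393; wedge = 106 − 69.125 = 36.875.
The triangle = ½ × 26.3393 × 36.875 = $485.63.

$485.63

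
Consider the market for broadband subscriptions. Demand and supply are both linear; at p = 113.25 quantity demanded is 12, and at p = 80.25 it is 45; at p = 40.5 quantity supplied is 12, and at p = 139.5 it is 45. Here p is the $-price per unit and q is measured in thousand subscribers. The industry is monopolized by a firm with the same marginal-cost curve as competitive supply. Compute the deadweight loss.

Demand slope = (80.25 − 113.25)/(45 − 12) = −1, so p = 125.25 − q.
Supply slope = (139.5 − 40.5)/(45 − 12) = 3, so p = 4.5 + 3q.
Competitive equilibrium: 125.25 − q = 4.5 + 3q → q* = 30.1875, p* = 95.0625.
Marginal revenue: MR = 125.25 − 2q. Set MR = MC: 125.25 − 2q = 4.5 + 3q → q_m = 24.15.
Price p_m = 125.25 − 1·24.15 = 101.1; MC(q_m) = 4.5 + 3·24.15 = 76.95.
Competitive q* = 30.1875, so Δq = 6.0375; wedge = 101.1 − 76.95 = 24.15.
The triangle = ½ × 6.0375 × 24.15 = $72.90 thousand.

$72.90 thousand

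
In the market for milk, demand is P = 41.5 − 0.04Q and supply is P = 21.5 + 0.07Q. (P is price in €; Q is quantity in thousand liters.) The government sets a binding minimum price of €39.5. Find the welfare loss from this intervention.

Competitive equilibrium: 41.5 − 0.04Q = 21.5 + 0.07Q → Q* = 181.8182, P* = 34.2273.
At the floor P = 39.5, quantity demanded = (41.5 − 39.5)/0.04 = 50.
Sellers' marginal cost at Q' = 50: 21.5 + 0.07·50 = 25.
ΔQ = 181.8182 − 50 = 131.8182; wedge = 39.5 − 25 = 14.5.
The triangle = ½ × 131.8182 × 14.5 = €955.68 thousand.

€955.68 thousand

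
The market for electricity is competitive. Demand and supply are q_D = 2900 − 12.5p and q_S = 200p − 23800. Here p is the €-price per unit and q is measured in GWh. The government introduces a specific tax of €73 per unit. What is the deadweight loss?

In inverse form: demand p = 232 − 0.08q, supply p = 119 + 0.005q.
Competitive equilibrium: 232 − 0.08q = 119 + 0.005q → q* = 1329.4118, p* = 125.6471.
With the tax, the buyer price exceeds the seller price by 73: (232 − 0.08q) − (119 + 0.005q) = 73 → q' = 470.5882.
Δq = 1329.4118 − 470.5882 = 858.8236; the wedge equals the tax, 73.
DWL = ½ × 858.8236 × 73 = €31347.06.

€31347.06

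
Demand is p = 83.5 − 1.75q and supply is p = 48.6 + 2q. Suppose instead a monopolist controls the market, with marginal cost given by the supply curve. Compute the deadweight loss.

16.44

Competitive equilibrium: 83.5 − 1.75q = 48.6 + 2q → q* = 9.3067, p* = 67.2133.
Marginal revenue: MR = 83.5 − 3.5q. Set MR = MC: 83.5 − 3.5q = 48.6 + 2q → q_m = 6.3455.
Price p_m = 83.5 − 1.75·6.3455 = 72.3954; MC(q_m) = 48.6 + 2·6.3455 = 61.291.
Competitive q* = 9.3067, so Δq = 2.9612; wedge = 72.3954 − 61.291 = 11.1044.
Welfare loss = ½ × 2.9612 × 11.1044 = 16.44.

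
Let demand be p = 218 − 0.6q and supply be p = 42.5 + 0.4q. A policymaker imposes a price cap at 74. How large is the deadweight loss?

4680.28

Competitive equilibrium: 218 − 0.6q = 42.5 + 0.4q → q* = 175.5, p* = 112.7.
At the ceiling p = 74, quantity supplied = (74 − 42.5)/0.4 = 78.75.
Willingness to pay at q' = 78.75: 218 − 0.6·78.75 = 170.75.
Δq = 175.5 − 78.75 = 96.75; wedge = 170.75 − 74 = 96.75.
Deadweight loss = ½ × 96.75 × 96.75 = 4680.28.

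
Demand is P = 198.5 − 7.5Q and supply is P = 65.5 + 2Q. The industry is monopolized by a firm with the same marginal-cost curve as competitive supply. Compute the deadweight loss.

181.21

Competitive equilibrium: 198.5 − 7.5Q = 65.5 + 2Q → Q* = 14, P* = 93.5.
Marginal revenue: MR = 198.5 − 15Q. Set MR = MC: 198.5 − 15Q = 65.5 + 2Q → Q_m = 7.8235.
Price P_m = 198.5 − 7.5·7.8235 = 139.8238; MC(Q_m) = 65.5 + 2·7.8235 = 81.147.
Competitive Q* = 14, so ΔQ = 6.1765; wedge = 139.8238 − 81.147 = 58.6768.
DWL = ½ × 6.1765 × 58.6768 = 181.21.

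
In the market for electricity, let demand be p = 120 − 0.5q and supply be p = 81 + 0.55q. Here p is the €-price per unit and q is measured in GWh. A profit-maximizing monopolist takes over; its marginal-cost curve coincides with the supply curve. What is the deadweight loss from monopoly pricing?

€75.37

Competitive equilibrium: 120 − 0.5q = 81 + 0.55q → q* = 37.1429, p* = 101.4286.
Marginal revenue: MR = 120 − q. Set MR = MC: 120 − q = 81 + 0.55q → q_m = 25.1613.
Price p_m = 120 − 0.5·25.1613 = 107.4194; MC(q_m) = 81 + 0.55·25.1613 = 94.8387.
Competitive q* = 37.1429, so Δq = 11.9816; wedge = 107.4194 − 94.8387 = 12.5807.
DWL = ½ × 11.9816 × 12.5807 = €75.37.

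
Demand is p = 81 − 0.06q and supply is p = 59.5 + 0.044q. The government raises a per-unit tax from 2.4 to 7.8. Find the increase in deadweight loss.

264.81

Competitive equilibrium: 81 − 0.06q = 59.5 + 0.044q → q* = 206.7308, p* = 68.5962.
For a per-unit tax t: Δq = t/0.104, so DWL = ½·t·(t/0.104) = t²/0.208.
At t = 2.4: DWL = 27.692. At t = 7.8: DWL = 292.5.
Increase = 292.5 − 27.692 = 264.81.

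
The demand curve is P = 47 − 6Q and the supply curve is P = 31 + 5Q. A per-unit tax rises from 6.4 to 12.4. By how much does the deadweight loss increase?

5.13

Competitive equilibrium: 47 − 6Q = 31 + 5Q → Q* = 1.4545, P* = 38.2727.
For a per-unit tax t: ΔQ = t/11, so DWL = ½·t·(t/11) = t²/22.
At t = 6.4: DWL = 1.862. At t = 12.4: DWL = 6.989.
Increase = 6.989 − 1.862 = 5.13.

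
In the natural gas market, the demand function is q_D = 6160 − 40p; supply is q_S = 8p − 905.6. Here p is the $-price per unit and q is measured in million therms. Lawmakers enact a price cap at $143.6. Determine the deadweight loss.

$62.208 million

In inverse form: demand p = 154 − 0.025q, supply p = 113.2 + 0.125q.
Competitive equilibrium: 154 − 0.025q = 113.2 + 0.125q → q* = 272, p* = 147.2.
At the ceiling p = 143.6, quantity supplied = (143.6 − 113.2)/0.125 = 243.2.
Willingness to pay at q' = 243.2: 154 − 0.025·243.2 = 147.92.
Δq = 272 − 243.2 = 28.8; wedge = 147.92 − 143.6 = 4.32.
DWL = ½ × 28.8 × 4.32 = $62.208 million.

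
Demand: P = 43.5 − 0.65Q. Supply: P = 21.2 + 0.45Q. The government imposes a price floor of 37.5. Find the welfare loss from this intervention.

Competitive equilibrium: 43.5 − 0.65Q = 21.2 + 0.45Q → Q* = 20.2727, P* = 30.3227.
At the floor P = 37.5, quantity demanded = (43.5 − 37.5)/0.65 = 9.2308.
Sellers' marginal cost at Q' = 9.2308: 21.2 + 0.45·9.2308 = 25.3539.
ΔQ = 20.2727 − 9.2308 = 11.0419; wedge = 37.5 − 25.3539 = 12.1461.
The triangle = ½ × 11.0419 × 12.1461 = 67.06.

67.06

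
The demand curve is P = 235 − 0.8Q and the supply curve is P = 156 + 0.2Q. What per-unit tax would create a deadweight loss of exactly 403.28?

Competitive equilibrium: 235 − 0.8Q = 156 + 0.2Q → Q* = 79, P* = 171.8.
A tax t gives ΔQ = t/1 and wedge t, so DWL = t²/2.
t²/2 = 403.28 → t² = 806.56 → t = 28.4.

28.4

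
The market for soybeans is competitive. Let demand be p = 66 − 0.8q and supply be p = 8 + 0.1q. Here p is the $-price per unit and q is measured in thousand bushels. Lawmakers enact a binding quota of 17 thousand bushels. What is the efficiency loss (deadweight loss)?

$1012.94 thousand

Competitive equilibrium: 66 − 0.8q = 8 + 0.1q → q* = 64.4444, p* = 14.4444.
At q = 17: demand price = 66 − 0.8·17 = 52.4; supply price = 8 + 0.1·17 = 9.7.
Δq = 64.4444 − 17 = 47.4444; wedge = 52.4 − 9.7 = 42.7.
Welfare loss = ½ × 47.4444 × 42.7 = $1012.94 thousand.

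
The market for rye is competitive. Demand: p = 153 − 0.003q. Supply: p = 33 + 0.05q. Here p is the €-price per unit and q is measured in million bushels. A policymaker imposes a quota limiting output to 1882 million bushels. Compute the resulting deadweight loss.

Competitive equilibrium: 153 − 0.003q = 33 + 0.05q → q* = 2264.1509, p* = 146.2075.
At q = 1882: demand price = 153 − 0.003·1882 = 147.354; supply price = 33 + 0.05·1882 = 127.1.
Δq = 2264.1509 − 1882 = 382.1509; wedge = 147.354 − 127.1 = 20.254.
Welfare loss = ½ × 382.1509 × 20.254 = €3870.04 million.

€3870.04 million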